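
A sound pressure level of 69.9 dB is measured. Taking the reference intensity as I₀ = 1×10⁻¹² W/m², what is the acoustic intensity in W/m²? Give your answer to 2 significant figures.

I = I₀·10^(L/10) = 10⁻¹² × 10^(69.9/10) = 10^(-5.010).

9.8e-06 W/m²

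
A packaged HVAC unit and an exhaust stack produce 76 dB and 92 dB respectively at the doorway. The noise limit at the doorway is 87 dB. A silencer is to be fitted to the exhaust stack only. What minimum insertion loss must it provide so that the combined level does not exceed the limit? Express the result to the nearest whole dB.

5 dB

The untreated sources together contribute 10^(76/10) = 3.981e+07, i.e. 76.00 dB.
The limit corresponds to 10^(87/10) = 5.012e+08; subtracting the fixed part leaves 4.614e+08 for the exhaust stack, i.e. 86.64 dB.
Required insertion loss = 92 − 86.64 = 5.36 dB.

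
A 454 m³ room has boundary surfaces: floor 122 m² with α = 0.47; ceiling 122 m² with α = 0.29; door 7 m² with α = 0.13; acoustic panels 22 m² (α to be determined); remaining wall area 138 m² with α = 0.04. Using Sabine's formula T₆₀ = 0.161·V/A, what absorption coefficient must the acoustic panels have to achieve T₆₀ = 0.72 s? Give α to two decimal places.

0.11

From T₆₀ = 0.161·V/A, the target T₆₀ = 0.72 s needs A = 0.161·454/0.72 = 101.52 m².
Absorption from the other surfaces = 122·0.47 + 122·0.29 + 7·0.13 + 138·0.04 = 99.15 m², so the acoustic panels must supply 2.37 m² over 22 m².
α = 2.37/22 = 0.108.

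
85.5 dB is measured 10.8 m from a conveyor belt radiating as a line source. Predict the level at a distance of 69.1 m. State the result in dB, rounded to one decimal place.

77.4 dB

Line-source attenuation: ΔL = 10·log₁₀(r₂/r₁) = 10·log₁₀(69.1/10.8) = 8.061 dB.
L₂ = 85.5 − 10·log₁₀(69.1/10.8) = 85.5 − 8.061 = 77.44 dB.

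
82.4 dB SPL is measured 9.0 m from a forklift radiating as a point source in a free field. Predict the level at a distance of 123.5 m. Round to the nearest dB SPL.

Point-source attenuation: ΔL = 20·log₁₀(r₂/r₁) = 20·log₁₀(123.5/9.0) = 22.748 dB.
L₂ = 82.4 − 20·log₁₀(123.5/9.0) = 82.4 − 22.748 = 59.65 dB SPL.

60 dB SPL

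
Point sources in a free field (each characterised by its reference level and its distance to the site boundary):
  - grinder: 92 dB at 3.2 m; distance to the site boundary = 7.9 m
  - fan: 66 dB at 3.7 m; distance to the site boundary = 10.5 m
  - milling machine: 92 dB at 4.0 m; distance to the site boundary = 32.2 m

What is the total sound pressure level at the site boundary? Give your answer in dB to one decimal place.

84.5 dB

Apply inverse-square spreading to bring every level to the receiver, then sum 10^(L/10).
grinder: 92 − 20·log₁₀(7.9/3.2) = 92 − 7.85 = 84.15 dB.
fan: 66 − 20·log₁₀(10.5/3.7) = 66 − 9.06 = 56.94 dB.
milling machine: 92 − 20·log₁₀(32.2/4.0) = 92 − 18.12 = 73.88 dB.
Σ 10^(L/10) = 2.850e+08 → L_total = 10·log₁₀(2.850e+08) = 84.55 dB.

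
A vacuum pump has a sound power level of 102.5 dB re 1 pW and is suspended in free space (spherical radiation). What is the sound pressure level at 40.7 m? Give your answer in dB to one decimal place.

59.3 dB

Free-field spherical radiation: L_p = L_w − 10·log₁₀(4π·r²), r = 40.7 m.
4π·r² = 2.082e+04 m², 10·log₁₀ of that is 43.184 dB.
L_p = 102.5 − 43.184 = 59.32 dB.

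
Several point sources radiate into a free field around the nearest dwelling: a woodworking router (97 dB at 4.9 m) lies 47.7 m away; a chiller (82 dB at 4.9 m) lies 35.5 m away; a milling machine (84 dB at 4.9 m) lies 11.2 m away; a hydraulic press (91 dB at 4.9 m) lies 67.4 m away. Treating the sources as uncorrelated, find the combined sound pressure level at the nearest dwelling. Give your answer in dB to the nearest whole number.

80 dB

First find each source's level at the receiver (point-source: −20·log₁₀(r/r_ref)), then combine on an intensity basis.
woodworking router: 97 − 20·log₁₀(47.7/4.9) = 97 − 19.77 = 77.23 dB.
chiller: 82 − 20·log₁₀(35.5/4.9) = 82 − 17.20 = 64.80 dB.
milling machine: 84 − 20·log₁₀(11.2/4.9) = 84 − 7.18 = 76.82 dB.
hydraulic press: 91 − 20·log₁₀(67.4/4.9) = 91 − 22.77 = 68.23 dB.
Σ 10^(L/10) = 1.106e+08 → L_total = 10·log₁₀(1.106e+08) = 80.44 dB.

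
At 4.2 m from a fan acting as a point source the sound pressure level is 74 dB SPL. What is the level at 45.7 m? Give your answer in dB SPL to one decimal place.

53.3 dB SPL

Spherical spreading from a point source gives a 20·log₁₀(r₂/r₁) drop.
L₂ = 74 − 20·log₁₀(45.7/4.2) = 74 − 20.733 = 53.27 dB SPL.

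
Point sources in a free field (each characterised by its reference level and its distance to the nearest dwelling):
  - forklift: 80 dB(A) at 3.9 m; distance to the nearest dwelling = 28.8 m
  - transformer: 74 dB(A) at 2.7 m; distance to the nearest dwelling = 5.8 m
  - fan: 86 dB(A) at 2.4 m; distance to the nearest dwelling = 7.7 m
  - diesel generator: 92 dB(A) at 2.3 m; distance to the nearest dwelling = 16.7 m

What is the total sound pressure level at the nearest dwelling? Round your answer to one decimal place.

Propagate each source to the receiver with L = L_ref − 20·log₁₀(r/r_ref), then add intensities.
forklift: 80 − 20·log₁₀(28.8/3.9) = 80 − 17.37 = 62.63 dB(A).
transformer: 74 − 20·log₁₀(5.8/2.7) = 74 − 6.64 = 67.36 dB(A).
fan: 86 − 20·log₁₀(7.7/2.4) = 86 − 10.13 = 75.87 dB(A).
diesel generator: 92 − 20·log₁₀(16.7/2.3) = 92 − 17.22 = 74.78 dB(A).
Σ 10^(L/10) = 7.602e+07 → L_total = 10·log₁₀(7.602e+07) = 78.81 dB(A).

78.8 dB(A)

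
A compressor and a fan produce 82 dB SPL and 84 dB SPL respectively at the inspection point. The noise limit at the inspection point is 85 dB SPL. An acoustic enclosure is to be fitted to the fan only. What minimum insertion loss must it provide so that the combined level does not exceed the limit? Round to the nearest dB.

2 dB

Fixed contribution from the other source: Σ 10^(L/10) = 10^(82/10) = 1.585e+08 (82.00 dB SPL).
The limit corresponds to 10^(85/10) = 3.162e+08; subtracting the fixed part leaves 1.577e+08 for the fan, i.e. 81.98 dB SPL.
So the fan must be reduced from 84 to 81.98 dB SPL: IL = 2.02 dB.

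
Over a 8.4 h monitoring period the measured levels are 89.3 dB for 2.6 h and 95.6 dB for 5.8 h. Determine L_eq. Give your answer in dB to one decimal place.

94.4 dB

The energy average is taken in the linear domain: L_eq = 10·log₁₀[(Σ tᵢ·10^(Lᵢ/10))/T], T = 8.4 h.
Σ tᵢ·10^(Lᵢ/10) = 2.6·10^(89.3/10) + 5.8·10^(95.6/10) = 2.327e+10.
L_eq = 10·log₁₀(2.327e+10/8.4) = 94.43 dB.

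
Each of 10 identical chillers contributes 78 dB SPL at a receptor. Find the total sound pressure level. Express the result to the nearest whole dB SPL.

With 10 equal, uncorrelated contributions the intensity is 10× that of one unit, giving a rise of 10·log₁₀ 10.
L_total = 78 + 10·log₁₀(10) = 78 + 10.000 = 88.00 dB SPL.

88 dB SPL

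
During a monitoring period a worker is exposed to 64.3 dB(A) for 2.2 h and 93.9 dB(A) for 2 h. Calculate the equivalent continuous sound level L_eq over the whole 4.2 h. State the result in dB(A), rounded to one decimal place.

The energy average is taken in the linear domain: L_eq = 10·log₁₀[(Σ tᵢ·10^(Lᵢ/10))/T], T = 4.2 h.
Σ tᵢ·10^(Lᵢ/10) = 2.2·10^(64.3/10) + 2·10^(93.9/10) = 4.915e+09.
L_eq = 10·log₁₀(4.915e+09/4.2) = 90.68 dB(A).

90.7 dB(A)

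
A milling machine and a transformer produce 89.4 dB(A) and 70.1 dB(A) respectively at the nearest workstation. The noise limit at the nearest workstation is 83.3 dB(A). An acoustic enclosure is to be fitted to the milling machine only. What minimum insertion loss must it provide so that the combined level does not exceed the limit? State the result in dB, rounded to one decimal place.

Fixed contribution from the other source: Σ 10^(L/10) = 10^(70.1/10) = 1.023e+07 (70.10 dB(A)).
To meet 83.3 dB(A) overall, the treated milling machine may contribute at most 10^(83.3/10) − 1.023e+07 = 2.036e+08, i.e. 83.09 dB(A).
So the milling machine must be reduced from 89.4 to 83.09 dB(A): IL = 6.31 dB.

6.3 dB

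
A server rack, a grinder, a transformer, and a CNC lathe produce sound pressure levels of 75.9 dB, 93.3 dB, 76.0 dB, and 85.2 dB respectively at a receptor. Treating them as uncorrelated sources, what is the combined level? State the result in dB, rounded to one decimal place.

94.1 dB

Incoherent sources combine by intensity addition: L_total = 10·log₁₀(Σ 10^(L_i/10)).
Σ 10^(L/10) = 10^(75.9/10) + 10^(93.3/10) + 10^(76.0/10) + 10^(85.2/10) = 2.548e+09.
L_total = 10·log₁₀(2.548e+09) = 94.06 dB.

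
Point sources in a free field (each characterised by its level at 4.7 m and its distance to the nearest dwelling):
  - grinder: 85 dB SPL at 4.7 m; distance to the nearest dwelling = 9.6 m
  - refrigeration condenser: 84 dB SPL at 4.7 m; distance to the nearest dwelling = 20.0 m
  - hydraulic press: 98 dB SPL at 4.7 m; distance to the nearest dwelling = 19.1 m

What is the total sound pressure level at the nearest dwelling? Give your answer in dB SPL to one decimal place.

86.7 dB SPL

First find each source's level at the receiver (point-source: −20·log₁₀(r/r_ref)), then combine on an intensity basis.
grinder: 85 − 20·log₁₀(9.6/4.7) = 85 − 6.20 = 78.80 dB SPL.
refrigeration condenser: 84 − 20·log₁₀(20.0/4.7) = 84 − 12.58 = 71.42 dB SPL.
hydraulic press: 98 − 20·log₁₀(19.1/4.7) = 98 − 12.18 = 85.82 dB SPL.
Σ 10^(L/10) = 4.717e+08 → L_total = 10·log₁₀(4.717e+08) = 86.74 dB SPL.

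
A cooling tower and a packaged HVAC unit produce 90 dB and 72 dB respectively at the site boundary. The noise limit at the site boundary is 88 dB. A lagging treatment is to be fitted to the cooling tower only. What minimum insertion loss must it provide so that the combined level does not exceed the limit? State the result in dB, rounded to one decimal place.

The untreated sources together contribute 10^(72/10) = 1.585e+07, i.e. 72.00 dB.
To meet 88 dB overall, the treated cooling tower may contribute at most 10^(88/10) − 1.585e+07 = 6.151e+08, i.e. 87.89 dB.
So the cooling tower must be reduced from 90 to 87.89 dB: IL = 2.11 dB.

2.1 dB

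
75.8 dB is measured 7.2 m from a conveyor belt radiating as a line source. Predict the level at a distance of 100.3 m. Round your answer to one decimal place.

Line-source attenuation: ΔL = 10·log₁₀(r₂/r₁) = 10·log₁₀(100.3/7.2) = 11.440 dB.
L₂ = 75.8 − 10·log₁₀(100.3/7.2) = 75.8 − 11.440 = 64.36 dB.

64.4 dB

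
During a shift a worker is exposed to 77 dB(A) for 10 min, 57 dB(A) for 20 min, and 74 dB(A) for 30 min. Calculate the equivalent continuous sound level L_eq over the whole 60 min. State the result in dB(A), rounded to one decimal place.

73.2 dB(A)

L_eq = 10·log₁₀[(1/T)·Σ tᵢ·10^(Lᵢ/10)] with T = 60 min.
Σ tᵢ·10^(Lᵢ/10) = 10·10^(77/10) + 20·10^(57/10) + 30·10^(74/10) = 1.265e+09.
L_eq = 10·log₁₀(1.265e+09/60) = 73.24 dB(A).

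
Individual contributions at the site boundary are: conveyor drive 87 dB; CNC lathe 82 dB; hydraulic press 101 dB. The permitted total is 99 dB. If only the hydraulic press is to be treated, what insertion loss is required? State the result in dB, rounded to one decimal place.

The untreated sources together contribute 10^(87/10) + 10^(82/10) = 6.597e+08, i.e. 88.19 dB.
To meet 99 dB overall, the treated hydraulic press may contribute at most 10^(99/10) − 6.597e+08 = 7.284e+09, i.e. 98.62 dB.
So the hydraulic press must be reduced from 101 to 98.62 dB: IL = 2.38 dB.

2.4 dB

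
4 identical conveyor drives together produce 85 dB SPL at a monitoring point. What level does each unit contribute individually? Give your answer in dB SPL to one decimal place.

79.0 dB SPL

Dividing the total intensity by 4 lowers the level by 10·log₁₀ 4 = 6.021 dB: L₁ = 85 − 6.021.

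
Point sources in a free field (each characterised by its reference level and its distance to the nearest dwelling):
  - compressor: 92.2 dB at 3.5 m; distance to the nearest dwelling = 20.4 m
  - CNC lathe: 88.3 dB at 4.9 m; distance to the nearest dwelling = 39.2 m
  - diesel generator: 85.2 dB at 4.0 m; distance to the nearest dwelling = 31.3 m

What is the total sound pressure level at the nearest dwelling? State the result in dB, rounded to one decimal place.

First find each source's level at the receiver (point-source: −20·log₁₀(r/r_ref)), then combine on an intensity basis.
compressor: 92.2 − 20·log₁₀(20.4/3.5) = 92.2 − 15.31 = 76.89 dB.
CNC lathe: 88.3 − 20·log₁₀(39.2/4.9) = 88.3 − 18.06 = 70.24 dB.
diesel generator: 85.2 − 20·log₁₀(31.3/4.0) = 85.2 − 17.87 = 67.33 dB.
Σ 10^(L/10) = 6.482e+07 → L_total = 10·log₁₀(6.482e+07) = 78.12 dB.

78.1 dB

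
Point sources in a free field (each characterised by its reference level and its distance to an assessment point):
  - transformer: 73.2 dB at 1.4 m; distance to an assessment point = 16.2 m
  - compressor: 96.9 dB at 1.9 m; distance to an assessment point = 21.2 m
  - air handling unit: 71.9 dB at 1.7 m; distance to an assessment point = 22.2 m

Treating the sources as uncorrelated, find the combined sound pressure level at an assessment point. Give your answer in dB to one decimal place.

76.0 dB

First find each source's level at the receiver (point-source: −20·log₁₀(r/r_ref)), then combine on an intensity basis.
transformer: 73.2 − 20·log₁₀(16.2/1.4) = 73.2 − 21.27 = 51.93 dB.
compressor: 96.9 − 20·log₁₀(21.2/1.9) = 96.9 − 20.95 = 75.95 dB.
air handling unit: 71.9 − 20·log₁₀(22.2/1.7) = 71.9 − 22.32 = 49.58 dB.
Σ 10^(L/10) = 3.959e+07 → L_total = 10·log₁₀(3.959e+07) = 75.98 dB.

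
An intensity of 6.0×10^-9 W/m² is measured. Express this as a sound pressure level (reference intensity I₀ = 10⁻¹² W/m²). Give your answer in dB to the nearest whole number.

Dividing by I₀ shifts the exponent by 12: I/I₀ = 6.0×10^3.
L = 10·(0.7782 + 3) = 37.78 dB.

38 dB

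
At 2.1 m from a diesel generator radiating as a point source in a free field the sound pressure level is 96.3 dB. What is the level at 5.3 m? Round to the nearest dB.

Point-source attenuation: ΔL = 20·log₁₀(r₂/r₁) = 20·log₁₀(5.3/2.1) = 8.041 dB.
L₂ = 96.3 − 20·log₁₀(5.3/2.1) = 96.3 − 8.041 = 88.26 dB.

88 dB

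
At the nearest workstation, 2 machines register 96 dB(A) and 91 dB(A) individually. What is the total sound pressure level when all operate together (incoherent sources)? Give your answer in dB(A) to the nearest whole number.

For uncorrelated sources the intensities add, so convert each level to linear form, sum, and take 10·log₁₀ of the total.
Σ 10^(L/10) = 10^(96/10) + 10^(91/10) = 5.240e+09.
L_total = 10·log₁₀(5.240e+09) = 97.19 dB(A).

97 dB(A)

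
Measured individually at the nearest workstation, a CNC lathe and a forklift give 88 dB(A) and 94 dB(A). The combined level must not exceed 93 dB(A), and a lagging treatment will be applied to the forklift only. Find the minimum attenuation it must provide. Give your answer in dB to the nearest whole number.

The untreated sources together contribute 10^(88/10) = 6.310e+08, i.e. 88.00 dB(A).
The limit corresponds to 10^(93/10) = 1.995e+09; subtracting the fixed part leaves 1.364e+09 for the forklift, i.e. 91.35 dB(A).
So the forklift must be reduced from 94 to 91.35 dB(A): IL = 2.65 dB.

3 dB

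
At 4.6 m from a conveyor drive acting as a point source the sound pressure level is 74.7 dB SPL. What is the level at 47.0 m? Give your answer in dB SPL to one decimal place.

For a point source, L₂ = L₁ − 20·log₁₀(r₂/r₁).
L₂ = 74.7 − 20·log₁₀(47.0/4.6) = 74.7 − 20.187 = 54.51 dB SPL.

54.5 dB SPL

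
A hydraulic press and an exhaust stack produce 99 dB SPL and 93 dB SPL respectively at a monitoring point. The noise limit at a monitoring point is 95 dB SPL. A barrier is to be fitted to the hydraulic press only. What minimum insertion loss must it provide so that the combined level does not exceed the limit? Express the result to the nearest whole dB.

Fixed contribution from the other source: Σ 10^(L/10) = 10^(93/10) = 1.995e+09 (93.00 dB SPL).
To meet 95 dB SPL overall, the treated hydraulic press may contribute at most 10^(95/10) − 1.995e+09 = 1.167e+09, i.e. 90.67 dB SPL.
So the hydraulic press must be reduced from 99 to 90.67 dB SPL: IL = 8.33 dB.

8 dB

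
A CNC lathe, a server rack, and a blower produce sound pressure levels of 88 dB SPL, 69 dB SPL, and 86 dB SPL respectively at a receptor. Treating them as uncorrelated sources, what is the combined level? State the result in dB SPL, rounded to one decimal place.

90.2 dB SPL

Incoherent sources combine by intensity addition: L_total = 10·log₁₀(Σ 10^(L_i/10)).
Σ 10^(L/10) = 10^(88/10) + 10^(69/10) + 10^(86/10) = 1.037e+09.
L_total = 10·log₁₀(1.037e+09) = 90.16 dB SPL.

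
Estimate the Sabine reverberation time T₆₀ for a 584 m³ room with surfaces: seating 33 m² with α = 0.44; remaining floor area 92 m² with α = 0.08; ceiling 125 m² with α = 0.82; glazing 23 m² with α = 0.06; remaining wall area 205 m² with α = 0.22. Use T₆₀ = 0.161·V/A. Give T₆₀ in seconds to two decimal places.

0.55 s

A = Σ Sᵢαᵢ = 33·0.44 + 92·0.08 + 125·0.82 + 23·0.06 + 205·0.22 = 170.86 m².
T₆₀ = 0.161 × 584 / 170.86 = 0.550 s.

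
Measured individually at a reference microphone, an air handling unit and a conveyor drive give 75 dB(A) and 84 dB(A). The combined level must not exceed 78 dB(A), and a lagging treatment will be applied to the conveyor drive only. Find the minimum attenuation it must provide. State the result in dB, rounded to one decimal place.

9.0 dB

Fixed contribution from the other source: Σ 10^(L/10) = 10^(75/10) = 3.162e+07 (75.00 dB(A)).
To meet 78 dB(A) overall, the treated conveyor drive may contribute at most 10^(78/10) − 3.162e+07 = 3.147e+07, i.e. 74.98 dB(A).
Required insertion loss = 84 − 74.98 = 9.02 dB.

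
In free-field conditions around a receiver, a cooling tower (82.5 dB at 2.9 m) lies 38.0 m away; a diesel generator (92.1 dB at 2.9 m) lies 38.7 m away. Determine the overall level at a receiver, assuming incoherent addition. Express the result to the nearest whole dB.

Apply inverse-square spreading to bring every level to the receiver, then sum 10^(L/10).
cooling tower: 82.5 − 20·log₁₀(38.0/2.9) = 82.5 − 22.35 = 60.15 dB.
diesel generator: 92.1 − 20·log₁₀(38.7/2.9) = 92.1 − 22.51 = 69.59 dB.
Σ 10^(L/10) = 1.014e+07 → L_total = 10·log₁₀(1.014e+07) = 70.06 dB.

70 dB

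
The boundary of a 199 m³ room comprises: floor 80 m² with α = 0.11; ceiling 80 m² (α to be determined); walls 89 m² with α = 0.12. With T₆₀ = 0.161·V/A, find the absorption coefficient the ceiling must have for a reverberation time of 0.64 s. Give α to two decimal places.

0.38

Required total absorption A = 0.161·199/0.64 = 50.06 m².
Absorption from the other surfaces = 80·0.11 + 89·0.12 = 19.48 m², so the ceiling must supply 30.58 m² over 80 m².
α = 30.58/80 = 0.382.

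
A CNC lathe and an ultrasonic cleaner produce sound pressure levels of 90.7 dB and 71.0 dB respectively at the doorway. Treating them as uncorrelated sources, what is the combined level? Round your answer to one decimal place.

90.7 dB

For uncorrelated sources the intensities add, so convert each level to linear form, sum, and take 10·log₁₀ of the total.
Σ 10^(L/10) = 10^(90.7/10) + 10^(71.0/10) = 1.187e+09.
L_total = 10·log₁₀(1.187e+09) = 90.75 dB.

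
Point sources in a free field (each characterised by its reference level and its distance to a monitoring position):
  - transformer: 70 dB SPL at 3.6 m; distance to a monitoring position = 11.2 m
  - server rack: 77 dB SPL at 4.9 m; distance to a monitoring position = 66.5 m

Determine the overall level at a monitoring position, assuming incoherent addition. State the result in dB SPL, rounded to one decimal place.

Propagate each source to the receiver with L = L_ref − 20·log₁₀(r/r_ref), then add intensities.
transformer: 70 − 20·log₁₀(11.2/3.6) = 70 − 9.86 = 60.14 dB SPL.
server rack: 77 − 20·log₁₀(66.5/4.9) = 77 − 22.65 = 54.35 dB SPL.
Σ 10^(L/10) = 1.305e+06 → L_total = 10·log₁₀(1.305e+06) = 61.16 dB SPL.

61.2 dB SPL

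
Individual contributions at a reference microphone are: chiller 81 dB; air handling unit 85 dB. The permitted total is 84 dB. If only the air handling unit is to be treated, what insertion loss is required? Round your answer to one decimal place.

Everything except the air handling unit sums to 10^(81/10) = 1.259e+08 in linear terms, 81.00 dB.
To meet 84 dB overall, the treated air handling unit may contribute at most 10^(84/10) − 1.259e+08 = 1.253e+08, i.e. 80.98 dB.
Required insertion loss = 85 − 80.98 = 4.02 dB.

4.0 dB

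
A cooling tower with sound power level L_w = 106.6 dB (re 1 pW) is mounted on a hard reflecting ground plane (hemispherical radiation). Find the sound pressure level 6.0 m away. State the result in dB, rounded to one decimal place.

83.1 dB

Free-field hemispherical radiation: L_p = L_w − 10·log₁₀(2π·r²), r = 6.0 m.
2π·r² = 226.2 m², 10·log₁₀ of that is 23.545 dB.
L_p = 106.6 − 23.545 = 83.06 dB.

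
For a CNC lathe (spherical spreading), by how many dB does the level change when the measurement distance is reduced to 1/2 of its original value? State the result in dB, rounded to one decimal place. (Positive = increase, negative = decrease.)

+6.0 dB

With spherical spreading the level changes by −20·log₁₀(r₂/r₁).
ΔL = −20·log₁₀(0.5) = +6.02 dB.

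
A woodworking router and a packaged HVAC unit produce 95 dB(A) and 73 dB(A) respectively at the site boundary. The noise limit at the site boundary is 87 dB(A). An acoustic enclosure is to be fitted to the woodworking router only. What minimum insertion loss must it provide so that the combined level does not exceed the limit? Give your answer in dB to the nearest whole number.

8 dB

Everything except the woodworking router sums to 10^(73/10) = 1.995e+07 in linear terms, 73.00 dB(A).
To meet 87 dB(A) overall, the treated woodworking router may contribute at most 10^(87/10) − 1.995e+07 = 4.812e+08, i.e. 86.82 dB(A).
So the woodworking router must be reduced from 95 to 86.82 dB(A): IL = 8.18 dB.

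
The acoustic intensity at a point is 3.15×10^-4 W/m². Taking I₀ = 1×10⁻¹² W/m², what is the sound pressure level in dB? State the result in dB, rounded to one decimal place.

Dividing by I₀ shifts the exponent by 12: I/I₀ = 3.15×10^8.
L = 10·(0.4983 + 8) = 84.98 dB.

85.0 dB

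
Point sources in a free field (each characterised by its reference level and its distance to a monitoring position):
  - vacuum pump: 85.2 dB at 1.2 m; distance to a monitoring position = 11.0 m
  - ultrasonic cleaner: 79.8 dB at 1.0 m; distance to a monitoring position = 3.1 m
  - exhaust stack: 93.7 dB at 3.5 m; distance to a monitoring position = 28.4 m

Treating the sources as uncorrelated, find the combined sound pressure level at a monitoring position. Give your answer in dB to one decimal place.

Propagate each source to the receiver with L = L_ref − 20·log₁₀(r/r_ref), then add intensities.
vacuum pump: 85.2 − 20·log₁₀(11.0/1.2) = 85.2 − 19.24 = 65.96 dB.
ultrasonic cleaner: 79.8 − 20·log₁₀(3.1/1.0) = 79.8 − 9.83 = 69.97 dB.
exhaust stack: 93.7 − 20·log₁₀(28.4/3.5) = 93.7 − 18.19 = 75.51 dB.
Σ 10^(L/10) = 4.948e+07 → L_total = 10·log₁₀(4.948e+07) = 76.94 dB.

76.9 dB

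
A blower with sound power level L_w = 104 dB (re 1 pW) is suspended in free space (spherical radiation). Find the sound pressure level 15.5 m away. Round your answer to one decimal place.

L_p = L_w − 10·log₁₀(4π·r²) with r = 15.5 m.
4π·r² = 3019 m², 10·log₁₀ of that is 34.799 dB.
L_p = 104 − 34.799 = 69.20 dB.

69.2 dB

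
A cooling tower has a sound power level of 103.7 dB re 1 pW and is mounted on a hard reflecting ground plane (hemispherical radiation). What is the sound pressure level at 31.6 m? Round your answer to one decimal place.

L_p = L_w − 10·log₁₀(2π·r²) with r = 31.6 m.
2π·r² = 6274 m², 10·log₁₀ of that is 37.976 dB.
L_p = 103.7 − 37.976 = 65.72 dB.

65.7 dB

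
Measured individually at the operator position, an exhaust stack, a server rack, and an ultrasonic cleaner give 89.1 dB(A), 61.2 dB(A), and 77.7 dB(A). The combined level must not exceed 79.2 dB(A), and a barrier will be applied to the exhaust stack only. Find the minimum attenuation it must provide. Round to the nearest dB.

15 dB

The untreated sources together contribute 10^(61.2/10) + 10^(77.7/10) = 6.020e+07, i.e. 77.80 dB(A).
To meet 79.2 dB(A) overall, the treated exhaust stack may contribute at most 10^(79.2/10) − 6.020e+07 = 2.297e+07, i.e. 73.61 dB(A).
Required insertion loss = 89.1 − 73.61 = 15.49 dB.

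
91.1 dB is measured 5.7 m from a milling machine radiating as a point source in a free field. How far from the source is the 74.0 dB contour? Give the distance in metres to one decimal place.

40.8 m

For a point source L₁ − L₂ = 20·log₁₀(r₂/r₁), so r₂ = r₁·10^((L₁−L₂)/20).
r₂ = 5.7·10^((91.1−74.0)/20) = 5.7·10^(17.1/20) = 40.82 m.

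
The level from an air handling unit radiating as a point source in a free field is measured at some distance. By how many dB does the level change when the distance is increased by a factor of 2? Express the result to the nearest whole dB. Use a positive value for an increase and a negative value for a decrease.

-6 dB

With spherical spreading the level changes by −20·log₁₀(r₂/r₁).
ΔL = −20·log₁₀(2) = -6.02 dB.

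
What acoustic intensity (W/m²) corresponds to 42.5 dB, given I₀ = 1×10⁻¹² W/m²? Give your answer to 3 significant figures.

I/I₀ = 10^(42.5/10) = 1.778e+04, so I = 1.778e+04 × 10⁻¹² W/m².

1.78e-08 W/m²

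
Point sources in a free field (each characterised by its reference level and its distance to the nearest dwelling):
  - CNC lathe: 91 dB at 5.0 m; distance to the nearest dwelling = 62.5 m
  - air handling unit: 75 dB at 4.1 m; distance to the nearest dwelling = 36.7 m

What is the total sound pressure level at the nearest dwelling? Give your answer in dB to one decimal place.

First find each source's level at the receiver (point-source: −20·log₁₀(r/r_ref)), then combine on an intensity basis.
CNC lathe: 91 − 20·log₁₀(62.5/5.0) = 91 − 21.94 = 69.06 dB.
air handling unit: 75 − 20·log₁₀(36.7/4.1) = 75 − 19.04 = 55.96 dB.
Σ 10^(L/10) = 8.452e+06 → L_total = 10·log₁₀(8.452e+06) = 69.27 dB.

69.3 dB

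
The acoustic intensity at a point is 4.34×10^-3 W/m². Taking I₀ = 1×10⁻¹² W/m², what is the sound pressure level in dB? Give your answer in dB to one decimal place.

96.4 dB

Dividing by I₀ shifts the exponent by 12: I/I₀ = 4.34×10^9.
L = 10·(0.6375 + 9) = 96.37 dB.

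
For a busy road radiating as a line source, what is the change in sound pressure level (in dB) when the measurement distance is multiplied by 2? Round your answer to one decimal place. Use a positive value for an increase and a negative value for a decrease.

-3.0 dB

A line source loses 3 dB per doubling of distance; generally ΔL = −10·log₁₀(r₂/r₁).
ΔL = −10·log₁₀(2) = -3.01 dB.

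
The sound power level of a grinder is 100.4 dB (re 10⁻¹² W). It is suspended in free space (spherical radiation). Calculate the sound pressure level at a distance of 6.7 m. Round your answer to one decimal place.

72.9 dB

The power spreads over a sphere of area 4π·r², so L_p = L_w − 10·log₁₀(4π·r²).
4π·r² = 564.1 m², 10·log₁₀ of that is 27.514 dB.
L_p = 100.4 − 27.514 = 72.89 dB.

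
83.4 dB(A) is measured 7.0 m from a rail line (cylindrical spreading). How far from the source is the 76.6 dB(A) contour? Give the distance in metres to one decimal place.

33.5 m

For a line source L₁ − L₂ = 10·log₁₀(r₂/r₁), so r₂ = r₁·10^((L₁−L₂)/10).
r₂ = 7.0·10^((83.4−76.6)/10) = 7.0·10^(6.8/10) = 33.50 m.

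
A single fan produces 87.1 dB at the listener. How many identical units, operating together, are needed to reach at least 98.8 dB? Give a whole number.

15

The shortfall is 98.8 − 87.1 = 11.7 dB, and N units add 10·log₁₀ N, so need 10·log₁₀ N ≥ 11.7.
N ≥ 10^(11.7/10) = 14.791, so N = 15.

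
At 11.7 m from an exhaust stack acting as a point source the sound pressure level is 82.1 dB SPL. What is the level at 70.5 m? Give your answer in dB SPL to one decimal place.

For a point source, L₂ = L₁ − 20·log₁₀(r₂/r₁).
L₂ = 82.1 − 20·log₁₀(70.5/11.7) = 82.1 − 15.600 = 66.50 dB SPL.

66.5 dB SPL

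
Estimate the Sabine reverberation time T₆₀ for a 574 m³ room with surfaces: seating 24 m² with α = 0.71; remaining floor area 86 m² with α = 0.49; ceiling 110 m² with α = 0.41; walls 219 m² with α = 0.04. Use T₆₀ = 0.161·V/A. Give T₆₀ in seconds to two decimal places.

Summing Sᵢαᵢ: 24·0.71 + 86·0.49 + 110·0.41 + 219·0.04 = 113.04 m².
T₆₀ = 0.161·V/A = 0.161·574/113.04 = 0.818 s.

0.82 s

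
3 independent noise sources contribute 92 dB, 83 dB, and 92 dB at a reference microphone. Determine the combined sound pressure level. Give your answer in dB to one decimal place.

95.3 dB

Incoherent sources combine by intensity addition: L_total = 10·log₁₀(Σ 10^(L_i/10)).
Σ 10^(L/10) = 10^(92/10) + 10^(83/10) + 10^(92/10) = 3.369e+09.
L_total = 10·log₁₀(3.369e+09) = 95.28 dB.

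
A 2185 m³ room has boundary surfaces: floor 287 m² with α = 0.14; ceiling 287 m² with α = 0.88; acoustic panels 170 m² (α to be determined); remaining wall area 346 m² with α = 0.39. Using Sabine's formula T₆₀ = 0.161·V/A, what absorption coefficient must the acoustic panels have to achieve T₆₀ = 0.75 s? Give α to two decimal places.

0.24

Required total absorption A = 0.161·2185/0.75 = 469.05 m².
Absorption from the other surfaces = 287·0.14 + 287·0.88 + 346·0.39 = 427.68 m², so the acoustic panels must supply 41.37 m² over 170 m².
α = 41.37/170 = 0.243.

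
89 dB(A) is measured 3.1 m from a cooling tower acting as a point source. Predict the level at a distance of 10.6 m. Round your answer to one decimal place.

Spherical spreading from a point source gives a 20·log₁₀(r₂/r₁) drop.
L₂ = 89 − 20·log₁₀(10.6/3.1) = 89 − 10.679 = 78.32 dB(A).

78.3 dB(A)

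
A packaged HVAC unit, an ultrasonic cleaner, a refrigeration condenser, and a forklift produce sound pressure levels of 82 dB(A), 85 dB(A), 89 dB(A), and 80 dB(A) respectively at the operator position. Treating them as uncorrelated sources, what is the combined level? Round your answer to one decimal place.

91.4 dB(A)

For uncorrelated sources the intensities add, so convert each level to linear form, sum, and take 10·log₁₀ of the total.
Σ 10^(L/10) = 10^(82/10) + 10^(85/10) + 10^(89/10) + 10^(80/10) = 1.369e+09.
L_total = 10·log₁₀(1.369e+09) = 91.36 dB(A).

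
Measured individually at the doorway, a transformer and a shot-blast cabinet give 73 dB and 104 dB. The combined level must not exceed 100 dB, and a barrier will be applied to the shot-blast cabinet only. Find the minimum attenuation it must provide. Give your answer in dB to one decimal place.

Fixed contribution from the other source: Σ 10^(L/10) = 10^(73/10) = 1.995e+07 (73.00 dB).
To meet 100 dB overall, the treated shot-blast cabinet may contribute at most 10^(100/10) − 1.995e+07 = 9.980e+09, i.e. 99.99 dB.
Required insertion loss = 104 − 99.99 = 4.01 dB.

4.0 dB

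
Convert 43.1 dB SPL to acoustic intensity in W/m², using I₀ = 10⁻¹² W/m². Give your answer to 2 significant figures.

2.0e-08 W/m²

I/I₀ = 10^(43.1/10) = 2.042e+04, so I = 2.042e+04 × 10⁻¹² W/m².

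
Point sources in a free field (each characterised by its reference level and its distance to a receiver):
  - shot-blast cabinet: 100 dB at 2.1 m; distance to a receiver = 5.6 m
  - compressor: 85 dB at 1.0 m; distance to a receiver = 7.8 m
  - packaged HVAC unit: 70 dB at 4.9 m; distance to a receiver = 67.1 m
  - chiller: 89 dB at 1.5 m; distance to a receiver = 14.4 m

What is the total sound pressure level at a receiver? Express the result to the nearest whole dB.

92 dB

First find each source's level at the receiver (point-source: −20·log₁₀(r/r_ref)), then combine on an intensity basis.
shot-blast cabinet: 100 − 20·log₁₀(5.6/2.1) = 100 − 8.52 = 91.48 dB.
compressor: 85 − 20·log₁₀(7.8/1.0) = 85 − 17.84 = 67.16 dB.
packaged HVAC unit: 70 − 20·log₁₀(67.1/4.9) = 70 − 22.73 = 47.27 dB.
chiller: 89 − 20·log₁₀(14.4/1.5) = 89 − 19.65 = 69.35 dB.
Σ 10^(L/10) = 1.420e+09 → L_total = 10·log₁₀(1.420e+09) = 91.52 dB.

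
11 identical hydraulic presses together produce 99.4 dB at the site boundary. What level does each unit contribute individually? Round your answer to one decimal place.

11 equal contributions raise the level by 10·log₁₀ 11 = 10.414 dB, so each unit alone gives 99.4 − 10.414.

89.0 dB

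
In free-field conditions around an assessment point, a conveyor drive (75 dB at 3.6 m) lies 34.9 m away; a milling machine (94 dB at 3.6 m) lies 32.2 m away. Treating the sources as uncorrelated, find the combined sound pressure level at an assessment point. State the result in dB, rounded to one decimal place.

Propagate each source to the receiver with L = L_ref − 20·log₁₀(r/r_ref), then add intensities.
conveyor drive: 75 − 20·log₁₀(34.9/3.6) = 75 − 19.73 = 55.27 dB.
milling machine: 94 − 20·log₁₀(32.2/3.6) = 94 − 19.03 = 74.97 dB.
Σ 10^(L/10) = 3.173e+07 → L_total = 10·log₁₀(3.173e+07) = 75.02 dB.

75.0 dB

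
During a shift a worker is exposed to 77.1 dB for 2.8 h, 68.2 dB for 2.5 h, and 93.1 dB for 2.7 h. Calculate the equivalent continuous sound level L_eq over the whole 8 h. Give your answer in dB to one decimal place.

Weight each interval's intensity by its duration and average over T = 8 h:
Σ tᵢ·10^(Lᵢ/10) = 2.8·10^(77.1/10) + 2.5·10^(68.2/10) + 2.7·10^(93.1/10) = 5.673e+09.
L_eq = 10·log₁₀(5.673e+09/8) = 88.51 dB.

88.5 dB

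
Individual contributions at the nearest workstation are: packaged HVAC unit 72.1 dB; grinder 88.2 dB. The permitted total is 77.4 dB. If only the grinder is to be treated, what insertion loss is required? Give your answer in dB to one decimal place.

12.3 dB

The untreated sources together contribute 10^(72.1/10) = 1.622e+07, i.e. 72.10 dB.
The limit corresponds to 10^(77.4/10) = 5.495e+07; subtracting the fixed part leaves 3.874e+07 for the grinder, i.e. 75.88 dB.
Required insertion loss = 88.2 − 75.88 = 12.32 dB.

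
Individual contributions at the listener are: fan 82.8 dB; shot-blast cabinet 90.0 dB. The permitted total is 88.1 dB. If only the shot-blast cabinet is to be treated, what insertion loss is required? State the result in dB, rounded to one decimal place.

3.4 dB

Fixed contribution from the other source: Σ 10^(L/10) = 10^(82.8/10) = 1.905e+08 (82.80 dB).
To meet 88.1 dB overall, the treated shot-blast cabinet may contribute at most 10^(88.1/10) − 1.905e+08 = 4.551e+08, i.e. 86.58 dB.
So the shot-blast cabinet must be reduced from 90.0 to 86.58 dB: IL = 3.42 dB.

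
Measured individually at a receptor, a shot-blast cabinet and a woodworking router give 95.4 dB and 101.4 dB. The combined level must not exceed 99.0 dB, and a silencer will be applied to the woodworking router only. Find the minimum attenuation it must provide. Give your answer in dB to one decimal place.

4.9 dB

The untreated sources together contribute 10^(95.4/10) = 3.467e+09, i.e. 95.40 dB.
The limit corresponds to 10^(99.0/10) = 7.943e+09; subtracting the fixed part leaves 4.476e+09 for the woodworking router, i.e. 96.51 dB.
Required insertion loss = 101.4 − 96.51 = 4.89 dB.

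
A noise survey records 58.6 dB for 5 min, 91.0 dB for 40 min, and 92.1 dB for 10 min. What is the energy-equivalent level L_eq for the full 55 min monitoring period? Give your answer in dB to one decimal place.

90.8 dB

Weight each interval's intensity by its duration and average over T = 55 min:
Σ tᵢ·10^(Lᵢ/10) = 5·10^(58.6/10) + 40·10^(91.0/10) + 10·10^(92.1/10) = 6.658e+10.
L_eq = 10·log₁₀(6.658e+10/55) = 90.83 dB.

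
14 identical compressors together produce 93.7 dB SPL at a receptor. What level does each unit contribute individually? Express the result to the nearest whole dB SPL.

For N identical incoherent sources L_total = L₁ + 10·log₁₀ N, so L₁ = 93.7 − 10·log₁₀(14) = 93.7 − 11.461.

82 dB SPL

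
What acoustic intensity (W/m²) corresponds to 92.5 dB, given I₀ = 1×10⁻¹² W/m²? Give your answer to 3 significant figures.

I/I₀ = 10^(92.5/10) = 1.778e+09, so I = 1.778e+09 × 10⁻¹² W/m².

0.00178 W/m²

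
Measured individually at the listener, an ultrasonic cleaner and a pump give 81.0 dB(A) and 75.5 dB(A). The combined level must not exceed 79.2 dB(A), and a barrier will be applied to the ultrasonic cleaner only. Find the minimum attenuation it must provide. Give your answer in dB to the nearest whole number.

The untreated sources together contribute 10^(75.5/10) = 3.548e+07, i.e. 75.50 dB(A).
To meet 79.2 dB(A) overall, the treated ultrasonic cleaner may contribute at most 10^(79.2/10) − 3.548e+07 = 4.770e+07, i.e. 76.78 dB(A).
So the ultrasonic cleaner must be reduced from 81.0 to 76.78 dB(A): IL = 4.22 dB.

4 dB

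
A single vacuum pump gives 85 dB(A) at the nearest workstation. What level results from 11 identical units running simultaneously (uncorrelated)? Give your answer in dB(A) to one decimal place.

95.4 dB(A)

With 11 equal, uncorrelated contributions the intensity is 11× that of one unit, giving a rise of 10·log₁₀ 11.
L_total = 85 + 10·log₁₀(11) = 85 + 10.414 = 95.41 dB(A).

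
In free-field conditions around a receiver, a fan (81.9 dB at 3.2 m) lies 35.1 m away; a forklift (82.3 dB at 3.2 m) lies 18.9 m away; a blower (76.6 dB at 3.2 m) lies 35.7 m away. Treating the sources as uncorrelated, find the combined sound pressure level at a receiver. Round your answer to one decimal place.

68.1 dB

Apply inverse-square spreading to bring every level to the receiver, then sum 10^(L/10).
fan: 81.9 − 20·log₁₀(35.1/3.2) = 81.9 − 20.80 = 61.10 dB.
forklift: 82.3 − 20·log₁₀(18.9/3.2) = 82.3 − 15.43 = 66.87 dB.
blower: 76.6 − 20·log₁₀(35.7/3.2) = 76.6 − 20.95 = 55.65 dB.
Σ 10^(L/10) = 6.523e+06 → L_total = 10·log₁₀(6.523e+06) = 68.14 dB.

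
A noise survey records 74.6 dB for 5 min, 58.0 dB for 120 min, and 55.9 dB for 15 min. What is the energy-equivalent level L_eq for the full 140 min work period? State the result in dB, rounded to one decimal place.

62.1 dB

The energy average is taken in the linear domain: L_eq = 10·log₁₀[(Σ tᵢ·10^(Lᵢ/10))/T], T = 140 min.
Σ tᵢ·10^(Lᵢ/10) = 5·10^(74.6/10) + 120·10^(58.0/10) + 15·10^(55.9/10) = 2.258e+08.
L_eq = 10·log₁₀(2.258e+08/140) = 62.08 dB.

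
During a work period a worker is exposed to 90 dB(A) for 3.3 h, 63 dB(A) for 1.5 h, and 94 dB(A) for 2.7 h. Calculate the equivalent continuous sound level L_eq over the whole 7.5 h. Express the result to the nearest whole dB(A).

91 dB(A)

L_eq = 10·log₁₀[(1/T)·Σ tᵢ·10^(Lᵢ/10)] with T = 7.5 h.
Σ tᵢ·10^(Lᵢ/10) = 3.3·10^(90/10) + 1.5·10^(63/10) + 2.7·10^(94/10) = 1.009e+10.
L_eq = 10·log₁₀(1.009e+10/7.5) = 91.29 dB(A).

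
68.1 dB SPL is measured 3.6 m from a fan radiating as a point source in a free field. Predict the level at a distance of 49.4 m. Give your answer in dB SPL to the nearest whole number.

45 dB SPL

Spherical spreading from a point source gives a 20·log₁₀(r₂/r₁) drop.
L₂ = 68.1 − 20·log₁₀(49.4/3.6) = 68.1 − 22.748 = 45.35 dB SPL.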